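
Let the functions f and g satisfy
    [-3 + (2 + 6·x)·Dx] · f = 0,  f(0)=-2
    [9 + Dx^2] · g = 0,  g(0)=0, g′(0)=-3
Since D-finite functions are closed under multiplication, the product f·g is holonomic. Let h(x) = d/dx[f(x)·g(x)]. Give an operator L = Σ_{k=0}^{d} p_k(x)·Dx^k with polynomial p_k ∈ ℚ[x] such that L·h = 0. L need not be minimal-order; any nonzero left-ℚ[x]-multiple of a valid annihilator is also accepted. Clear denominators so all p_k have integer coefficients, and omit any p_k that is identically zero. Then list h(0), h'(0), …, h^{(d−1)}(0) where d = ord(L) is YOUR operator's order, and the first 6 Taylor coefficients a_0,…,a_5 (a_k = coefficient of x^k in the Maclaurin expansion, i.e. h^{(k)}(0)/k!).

f: a_k = -2, -3, 9/4, -27/8, 405/64, -1701/128, …
g: a_k = 0, -3, 0, 9/2, 0, -81/40, …
Product ⇒ symmetric product L₀, ord ≤ 2.
Derive L from L₀ (diff closure).
L = (477 + 3888·x + 11016·x^2 + 15552·x^3 + 11664·x^4) + (-12 - 324·x - 1296·x^2 - 1296·x^3)·Dx + (28 + 264·x + 972·x^2 + 1728·x^3 + 1296·x^4)·Dx^2  (order 2).
h: a_k = 6, 18, -189/4, -27/2, -1539/64, 59049/320, …
ICs: h(0) = 6, h′(0) = 18.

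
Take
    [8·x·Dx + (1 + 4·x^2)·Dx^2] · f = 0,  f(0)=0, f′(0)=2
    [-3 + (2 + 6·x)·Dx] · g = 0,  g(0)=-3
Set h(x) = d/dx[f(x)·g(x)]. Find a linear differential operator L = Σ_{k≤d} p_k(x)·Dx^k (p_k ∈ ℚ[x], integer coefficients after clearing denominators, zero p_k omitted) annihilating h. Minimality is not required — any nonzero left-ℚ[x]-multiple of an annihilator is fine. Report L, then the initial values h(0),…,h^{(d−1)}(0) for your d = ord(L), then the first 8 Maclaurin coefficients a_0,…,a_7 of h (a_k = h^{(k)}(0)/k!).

f: a_k = 0, 2, 0, -8/3, 0, 32/5, 0, -128/7, …
g: a_k = -3, -9/2, 27/8, -81/16, 1215/128, -5103/256, 45927/1024, -216513/2048, …
f·g: L₀ = L_f ⊗_s L_g, ord ≤ 2·1.
Derive L from L₀ (diff closure).
L = (15 + 1440·x + 1656·x^2 - 3456·x^3 - 1296·x^4) + (172 + 1188·x + 3552·x^2 + 1152·x^3 - 12096·x^4 - 5184·x^5)·Dx + (36 + 152·x + 36·x^2 - 256·x^3 - 864·x^4 - 3456·x^5 - 1728·x^6)·Dx^2  (order 2).
h: a_k = -6, -18, 177/4, 15/2, -2949/64, -105921/320, 2523957/2560, -3884931/4480, …
ICs: h(0) = -6, h′(0) = -18.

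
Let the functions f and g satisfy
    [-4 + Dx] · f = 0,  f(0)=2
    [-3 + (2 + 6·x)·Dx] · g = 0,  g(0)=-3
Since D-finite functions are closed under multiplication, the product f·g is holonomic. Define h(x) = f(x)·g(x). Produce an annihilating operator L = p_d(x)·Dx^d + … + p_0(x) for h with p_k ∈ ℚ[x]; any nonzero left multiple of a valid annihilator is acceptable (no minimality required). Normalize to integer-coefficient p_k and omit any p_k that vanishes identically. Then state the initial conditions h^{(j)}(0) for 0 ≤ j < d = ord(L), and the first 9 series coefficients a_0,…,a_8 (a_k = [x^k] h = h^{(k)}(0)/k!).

L = (-11 - 24·x) + (2 + 6·x)·Dx  (order 1).
h: a_k = -6, -33, -309/4, -953/8, -8161/64, -76883/640, -497863/7680, -9695729/107520, 133285631/1720320, …
ICs: h(0) = -6.

f: a_k = 2, 8, 16, 64/3, 64/3, 256/15, 512/45, 2048/315, 1024/315, …
g: a_k = -3, -9/2, 27/8, -81/16, 1215/128, -5103/256, 45927/1024, -216513/2048, 8444007/32768, …
L₀ := L_f ⊗_s L_g (sym. prod.), ord ≤ 1.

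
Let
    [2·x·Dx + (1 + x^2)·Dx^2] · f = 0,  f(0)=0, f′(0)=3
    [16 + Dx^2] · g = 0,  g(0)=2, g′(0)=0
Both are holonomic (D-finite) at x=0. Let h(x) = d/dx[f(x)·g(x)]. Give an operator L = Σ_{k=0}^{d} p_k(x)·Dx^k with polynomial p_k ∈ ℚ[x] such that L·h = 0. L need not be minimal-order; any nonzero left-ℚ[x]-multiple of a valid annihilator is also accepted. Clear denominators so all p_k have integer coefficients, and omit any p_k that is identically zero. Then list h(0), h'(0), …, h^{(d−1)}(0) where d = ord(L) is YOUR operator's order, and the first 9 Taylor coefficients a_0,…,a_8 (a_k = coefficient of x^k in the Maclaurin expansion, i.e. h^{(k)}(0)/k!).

f: a_k = 0, 3, 0, -1, 0, 3/5, 0, -3/7, 0, …
g: a_k = 2, 0, -16, 0, 64/3, 0, -512/45, 0, 1024/315, …
h₀=f·g: eliminate ⇒ L₀, order ≤ 2·2.
h=h₀': d/dx-closure on L₀ ⇒ L.
L = (32960 + 157056·x^2 + 319424·x^4 + 359424·x^6 + 242688·x^8 + 94208·x^10 + 16384·x^12) + (6752·x + 28736·x^3 + 49120·x^5 + 43520·x^7 + 20480·x^9 + 4096·x^11)·Dx + (3420 + 17320·x^2 + 37356·x^4 + 44272·x^6 + 30848·x^8 + 12032·x^10 + 2048·x^12)·Dx^2 + (422·x + 1796·x^3 + 3070·x^5 + 2720·x^7 + 1280·x^9 + 256·x^11)·Dx^3 + (85 + 469·x^2 + 1087·x^4 + 1363·x^6 + 980·x^8 + 384·x^10 + 64·x^12)·Dx^4  (order 4).
h: a_k = 6, 0, -150, 0, 406, 0, -6922/15, 0, 13058/35, …
ICs: h(0) = 6, h′(0) = 0, h′′(0) = -300, h′′′(0) = 0.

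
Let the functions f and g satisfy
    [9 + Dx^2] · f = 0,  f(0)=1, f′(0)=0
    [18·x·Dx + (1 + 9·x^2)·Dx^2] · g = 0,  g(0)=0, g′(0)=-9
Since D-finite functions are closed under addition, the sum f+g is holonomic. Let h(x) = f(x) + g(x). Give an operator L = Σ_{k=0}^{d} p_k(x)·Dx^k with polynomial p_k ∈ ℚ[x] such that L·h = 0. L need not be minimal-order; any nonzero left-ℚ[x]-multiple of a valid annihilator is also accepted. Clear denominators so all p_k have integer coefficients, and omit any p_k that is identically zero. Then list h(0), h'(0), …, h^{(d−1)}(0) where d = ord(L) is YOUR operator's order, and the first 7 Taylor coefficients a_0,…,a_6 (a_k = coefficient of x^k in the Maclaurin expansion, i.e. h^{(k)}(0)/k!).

L = (-1782·x + 20412·x^3 + 13122·x^5)·Dx + (-9 + 567·x^2 + 6561·x^4 + 6561·x^6)·Dx^2 + (-198·x + 2268·x^3 + 1458·x^5)·Dx^3 + (-1 + 63·x^2 + 729·x^4 + 729·x^6)·Dx^4  (order 4).
h: a_k = 1, -9, -9/2, 27, 27/8, -729/5, -81/80, …
ICs: h(0) = 1, h′(0) = -9, h′′(0) = -9, h′′′(0) = 162.

f: a_k = 1, 0, -9/2, 0, 27/8, 0, -81/80, …
g: a_k = 0, -9, 0, 27, 0, -729/5, 0, …
h₀=f+g: left-lcm gives L₀, ord ≤ 4.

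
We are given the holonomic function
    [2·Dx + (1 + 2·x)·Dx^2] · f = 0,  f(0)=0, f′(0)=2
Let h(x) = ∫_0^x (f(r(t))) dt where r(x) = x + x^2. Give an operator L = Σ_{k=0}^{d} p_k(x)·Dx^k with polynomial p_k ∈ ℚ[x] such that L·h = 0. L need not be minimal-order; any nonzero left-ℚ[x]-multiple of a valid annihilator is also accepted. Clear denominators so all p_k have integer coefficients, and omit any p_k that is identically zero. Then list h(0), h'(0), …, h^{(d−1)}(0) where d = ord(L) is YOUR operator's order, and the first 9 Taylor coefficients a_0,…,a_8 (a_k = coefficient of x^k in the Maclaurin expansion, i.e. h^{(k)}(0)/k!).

f: a_k = 0, 2, -2, 8/3, -4, 32/5, -32/3, 128/7, -32, …
Substitute x→r, Dx→(1/r')Dx; clear ⇒ L₀.
Integrate: L := L₀·Dx.
L = (4·x + 4·x^2)·Dx^2 + (1 + 4·x + 6·x^2 + 4·x^3)·Dx^3  (order 3).
h: a_k = 0, 0, 1, 0, -1/3, 2/5, -4/15, 0, 2/7, …
ICs: h(0) = 0, h′(0) = 0, h′′(0) = 2.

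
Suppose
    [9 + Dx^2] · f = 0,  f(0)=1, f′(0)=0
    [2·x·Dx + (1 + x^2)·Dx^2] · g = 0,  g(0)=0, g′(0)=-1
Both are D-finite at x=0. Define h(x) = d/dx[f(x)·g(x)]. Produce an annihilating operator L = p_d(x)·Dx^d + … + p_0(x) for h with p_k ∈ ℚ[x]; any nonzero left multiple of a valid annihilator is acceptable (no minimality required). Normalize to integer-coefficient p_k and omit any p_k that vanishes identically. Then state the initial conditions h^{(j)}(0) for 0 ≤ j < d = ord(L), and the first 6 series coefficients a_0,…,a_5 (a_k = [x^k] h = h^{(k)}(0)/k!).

f: a_k = 1, 0, -9/2, 0, 27/8, 0, …
g: a_k = 0, -1, 0, 1/3, 0, -1/5, …
f·g: L₀ = L_f ⊗_s L_g, ord ≤ 2·2.
h=h₀': d/dx-closure on L₀ ⇒ L.
L = (20358 + 86886·x^2 + 157437·x^4 + 155520·x^6 + 96228·x^8 + 36450·x^10 + 6561·x^12) + (6372·x + 25596·x^3 + 39960·x^5 + 32400·x^7 + 14580·x^9 + 2916·x^11)·Dx + (3432 + 15828·x^2 + 31110·x^4 + 33588·x^6 + 22032·x^8 + 8424·x^10 + 1458·x^12)·Dx^2 + (708·x + 2844·x^3 + 4440·x^5 + 3600·x^7 + 1620·x^9 + 324·x^11)·Dx^3 + (130 + 686·x^2 + 1513·x^4 + 1812·x^6 + 1260·x^8 + 486·x^10 + 81·x^12)·Dx^4  (order 4).
h: a_k = -1, 0, 29/2, 0, -203/8, 0, …
ICs: h(0) = -1, h′(0) = 0, h′′(0) = 29, h′′′(0) = 0.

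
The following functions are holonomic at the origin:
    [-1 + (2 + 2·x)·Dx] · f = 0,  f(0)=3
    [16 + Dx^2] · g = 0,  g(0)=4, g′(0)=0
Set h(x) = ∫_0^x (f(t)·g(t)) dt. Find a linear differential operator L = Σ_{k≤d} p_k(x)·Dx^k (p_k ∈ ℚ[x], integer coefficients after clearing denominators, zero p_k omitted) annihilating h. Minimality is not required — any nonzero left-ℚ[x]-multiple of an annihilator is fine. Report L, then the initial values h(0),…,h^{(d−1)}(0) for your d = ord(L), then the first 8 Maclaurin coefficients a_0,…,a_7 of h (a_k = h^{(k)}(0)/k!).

f: a_k = 3, 3/2, -3/8, 3/16, -15/128, 21/256, -63/1024, 99/2048, …
g: a_k = 4, 0, -32, 0, 128/3, 0, -1024/45, 0, …
Product ⇒ symmetric product L₀, ord ≤ 2.
Integrate: L := L₀·Dx.
L = (67 + 128·x + 64·x^2)·Dx + (-4 - 4·x)·Dx^2 + (4 + 8·x + 4·x^2)·Dx^3  (order 3).
h: a_k = 0, 12, 3, -65/2, -189/16, 893/32, 3733/384, -310129/26880, …
ICs: h(0) = 0, h′(0) = 12, h′′(0) = 6.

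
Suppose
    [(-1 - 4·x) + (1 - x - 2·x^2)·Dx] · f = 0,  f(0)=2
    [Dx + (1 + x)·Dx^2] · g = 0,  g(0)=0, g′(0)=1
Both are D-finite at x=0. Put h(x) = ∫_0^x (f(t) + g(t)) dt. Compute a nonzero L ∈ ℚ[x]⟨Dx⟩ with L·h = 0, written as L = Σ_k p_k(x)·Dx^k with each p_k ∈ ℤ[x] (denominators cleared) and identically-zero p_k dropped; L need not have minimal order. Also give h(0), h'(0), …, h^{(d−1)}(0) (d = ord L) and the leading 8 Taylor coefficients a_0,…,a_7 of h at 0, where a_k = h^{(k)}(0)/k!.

L = (42 + 144·x + 144·x^2 + 96·x^3)·Dx^2 + (28 + 172·x + 312·x^2 + 328·x^3 + 160·x^4)·Dx^3 + (-7 - 14·x + 5·x^2 + 56·x^3 + 76·x^4 + 32·x^5)·Dx^4  (order 4).
h: a_k = 0, 2, 3/2, 11/6, 31/12, 87/20, 211/30, 515/42, …
ICs: h(0) = 0, h′(0) = 2, h′′(0) = 3, h′′′(0) = 11.

f: a_k = 2, 2, 6, 10, 22, 42, 86, 170, …
g: a_k = 0, 1, -1/2, 1/3, -1/4, 1/5, -1/6, 1/7, …
L₀ := lclm(L_f,L_g); ord L₀ ≤ 1+2.
Integrate: L := L₀·Dx.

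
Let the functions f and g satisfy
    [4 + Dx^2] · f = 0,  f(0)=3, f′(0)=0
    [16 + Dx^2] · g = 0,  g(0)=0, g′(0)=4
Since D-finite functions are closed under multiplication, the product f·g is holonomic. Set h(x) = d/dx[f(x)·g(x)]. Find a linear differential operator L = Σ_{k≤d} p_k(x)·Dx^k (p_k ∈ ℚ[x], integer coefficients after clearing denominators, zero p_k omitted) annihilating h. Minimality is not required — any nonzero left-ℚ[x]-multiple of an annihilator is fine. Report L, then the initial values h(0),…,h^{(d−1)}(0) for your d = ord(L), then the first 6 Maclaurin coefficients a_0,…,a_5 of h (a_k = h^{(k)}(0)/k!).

f: a_k = 3, 0, -6, 0, 2, 0, …
g: a_k = 0, 4, 0, -32/3, 0, 128/15, …
Sym-product of L_f,L_g gives L₀ (≤ ord 4).
Derive L from L₀ (diff closure).
L = 144 + 40·Dx^2 + Dx^4  (order 4).
h: a_k = 12, 0, -168, 0, 488, 0, …
ICs: h(0) = 12, h′(0) = 0, h′′(0) = -336, h′′′(0) = 0.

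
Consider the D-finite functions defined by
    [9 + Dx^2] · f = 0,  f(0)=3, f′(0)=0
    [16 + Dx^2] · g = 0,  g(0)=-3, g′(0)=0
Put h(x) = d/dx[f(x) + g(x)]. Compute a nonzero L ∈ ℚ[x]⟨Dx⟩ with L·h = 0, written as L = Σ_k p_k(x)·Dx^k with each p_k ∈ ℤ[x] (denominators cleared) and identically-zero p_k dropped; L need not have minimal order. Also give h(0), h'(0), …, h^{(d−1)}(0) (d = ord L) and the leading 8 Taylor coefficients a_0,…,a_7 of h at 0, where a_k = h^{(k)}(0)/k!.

L = 144 + 25·Dx^2 + Dx^4  (order 4).
h: a_k = 0, 21, 0, -175/2, 0, 3367/40, 0, -1685/48, …
ICs: h(0) = 0, h′(0) = 21, h′′(0) = 0, h′′′(0) = -525.

f: a_k = 3, 0, -27/2, 0, 81/8, 0, -243/80, 0, …
g: a_k = -3, 0, 24, 0, -32, 0, 256/15, 0, …
L₀ := lclm(L_f,L_g); ord L₀ ≤ 2+2.
h₀' ⇒ L via d/dx closure of L₀.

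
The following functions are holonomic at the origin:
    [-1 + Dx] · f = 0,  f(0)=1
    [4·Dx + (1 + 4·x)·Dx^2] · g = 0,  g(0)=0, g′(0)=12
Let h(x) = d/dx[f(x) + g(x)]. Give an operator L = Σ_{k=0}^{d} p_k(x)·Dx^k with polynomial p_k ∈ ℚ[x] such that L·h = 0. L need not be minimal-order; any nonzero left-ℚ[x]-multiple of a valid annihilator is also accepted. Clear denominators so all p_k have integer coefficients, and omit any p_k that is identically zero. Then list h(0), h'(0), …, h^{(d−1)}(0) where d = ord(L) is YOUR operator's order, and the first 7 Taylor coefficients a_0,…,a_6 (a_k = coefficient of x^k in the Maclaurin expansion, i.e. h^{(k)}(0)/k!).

f: a_k = 1, 1, 1/2, 1/6, 1/24, 1/120, 1/720, …
g: a_k = 0, 12, -24, 64, -192, 3072/5, -2048, …
Weyl lclm of L_f,L_g ⇒ L₀ (ord ≤ 3).
Differentiate: ansatz ord ≤ ord L₀ ⇒ L.
L = (-36 - 16·x) + (31 - 8·x - 16·x^2)·Dx + (5 + 24·x + 16·x^2)·Dx^2  (order 2).
h: a_k = 13, -47, 385/2, -4607/6, 73729/24, -1474559/120, 35389441/720, …
ICs: h(0) = 13, h′(0) = -47.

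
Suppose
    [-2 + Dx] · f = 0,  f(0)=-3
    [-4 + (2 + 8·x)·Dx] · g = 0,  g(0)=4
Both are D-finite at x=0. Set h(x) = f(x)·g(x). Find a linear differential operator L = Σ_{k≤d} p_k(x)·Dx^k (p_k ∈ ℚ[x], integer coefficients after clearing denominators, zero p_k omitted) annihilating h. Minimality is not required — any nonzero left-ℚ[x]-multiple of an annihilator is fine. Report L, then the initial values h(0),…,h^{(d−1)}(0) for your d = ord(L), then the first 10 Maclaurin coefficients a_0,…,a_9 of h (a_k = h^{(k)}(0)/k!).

L = (-4 - 8·x) + (1 + 4·x)·Dx  (order 1).
h: a_k = -12, -48, -48, -64, 32, -896/5, 7808/15, -177664/105, 587648/105, -17875456/945, …
ICs: h(0) = -12.

f: a_k = -3, -6, -6, -4, -2, -4/5, -4/15, -8/105, -2/105, -4/945, …
g: a_k = 4, 8, -8, 16, -40, 112, -336, 1056, -3432, 11440, …
L₀ := L_f ⊗_s L_g (sym. prod.), ord ≤ 1.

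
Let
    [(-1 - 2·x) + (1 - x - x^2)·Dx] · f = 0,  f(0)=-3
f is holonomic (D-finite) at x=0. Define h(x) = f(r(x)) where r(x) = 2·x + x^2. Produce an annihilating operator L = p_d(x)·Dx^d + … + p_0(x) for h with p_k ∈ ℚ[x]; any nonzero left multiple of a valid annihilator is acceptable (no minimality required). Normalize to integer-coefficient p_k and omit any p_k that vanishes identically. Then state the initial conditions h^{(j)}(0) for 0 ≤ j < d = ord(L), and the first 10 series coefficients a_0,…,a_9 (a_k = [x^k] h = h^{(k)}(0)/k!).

f: a_k = -3, -3, -6, -9, -15, -24, -39, -63, -102, -165, …
L₀ from L_f via x↦r, Dx↦r'^{-1}Dx.
L = (2 + 10·x + 12·x^2 + 4·x^3) + (-1 + 2·x + 5·x^2 + 4·x^3 + x^4)·Dx  (order 1).
h: a_k = -3, -6, -27, -96, -354, -1302, -4785, -17592, -64671, -237744, …
ICs: h(0) = -3.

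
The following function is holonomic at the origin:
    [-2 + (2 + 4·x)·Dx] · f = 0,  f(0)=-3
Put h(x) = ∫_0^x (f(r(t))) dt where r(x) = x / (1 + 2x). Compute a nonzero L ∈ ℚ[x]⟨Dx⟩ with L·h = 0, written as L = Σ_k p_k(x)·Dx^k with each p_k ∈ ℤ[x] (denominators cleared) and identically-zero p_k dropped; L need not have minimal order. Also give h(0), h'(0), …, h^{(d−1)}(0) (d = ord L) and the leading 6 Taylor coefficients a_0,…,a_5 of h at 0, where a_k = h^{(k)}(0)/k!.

f: a_k = -3, -3, 3/2, -3/2, 15/8, -21/8, …
h₀=f(r): pull back L_f along r ⇒ L₀.
h=∫₀ˣh₀: take L = L₀·Dx.
L = -Dx + (1 + 6·x + 8·x^2)·Dx^2  (order 2).
h: a_k = 0, -3, -3/2, 5/2, -39/8, 423/40, …
ICs: h(0) = 0, h′(0) = -3.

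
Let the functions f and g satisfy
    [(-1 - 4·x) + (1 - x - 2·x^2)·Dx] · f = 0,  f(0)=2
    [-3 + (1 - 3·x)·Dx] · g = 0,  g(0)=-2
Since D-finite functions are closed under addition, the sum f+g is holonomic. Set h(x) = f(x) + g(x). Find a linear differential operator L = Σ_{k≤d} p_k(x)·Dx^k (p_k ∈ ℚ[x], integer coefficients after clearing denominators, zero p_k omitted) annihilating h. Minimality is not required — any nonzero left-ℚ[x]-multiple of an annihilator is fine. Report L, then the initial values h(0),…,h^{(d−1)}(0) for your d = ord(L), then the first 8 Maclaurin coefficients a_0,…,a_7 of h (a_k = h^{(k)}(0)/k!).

L = (-36·x + 36·x^2 - 36·x^3) + (6 - 6·x - 30·x^2 + 54·x^3 - 72·x^4)·Dx + (-1 + 6·x - 12·x^2 + 8·x^3 + 9·x^4 - 18·x^5)·Dx^2  (order 2).
h: a_k = 0, -4, -12, -44, -140, -444, -1372, -4204, …
ICs: h(0) = 0, h′(0) = -4.

f: a_k = 2, 2, 6, 10, 22, 42, 86, 170, …
g: a_k = -2, -6, -18, -54, -162, -486, -1458, -4374, …
h₀=f+g: left-lcm gives L₀, ord ≤ 2.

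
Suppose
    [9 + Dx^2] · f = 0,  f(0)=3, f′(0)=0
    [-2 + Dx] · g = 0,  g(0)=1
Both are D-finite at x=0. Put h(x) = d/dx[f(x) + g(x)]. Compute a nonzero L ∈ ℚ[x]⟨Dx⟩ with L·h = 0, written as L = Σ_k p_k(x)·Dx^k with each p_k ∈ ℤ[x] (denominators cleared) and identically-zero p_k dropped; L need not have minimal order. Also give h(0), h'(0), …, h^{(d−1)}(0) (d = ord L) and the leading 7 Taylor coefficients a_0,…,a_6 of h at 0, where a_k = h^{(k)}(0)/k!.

f: a_k = 3, 0, -27/2, 0, 81/8, 0, -243/80, …
g: a_k = 1, 2, 2, 4/3, 2/3, 4/15, 4/45, …
h₀=f+g: left-lcm gives L₀, ord ≤ 3.
h₀' ⇒ L via d/dx closure of L₀.
L = 18 - 9·Dx + 2·Dx^2 - Dx^3  (order 3).
h: a_k = 2, -23, 4, 259/6, 4/3, -2123/120, 8/45, …
ICs: h(0) = 2, h′(0) = -23, h′′(0) = 8.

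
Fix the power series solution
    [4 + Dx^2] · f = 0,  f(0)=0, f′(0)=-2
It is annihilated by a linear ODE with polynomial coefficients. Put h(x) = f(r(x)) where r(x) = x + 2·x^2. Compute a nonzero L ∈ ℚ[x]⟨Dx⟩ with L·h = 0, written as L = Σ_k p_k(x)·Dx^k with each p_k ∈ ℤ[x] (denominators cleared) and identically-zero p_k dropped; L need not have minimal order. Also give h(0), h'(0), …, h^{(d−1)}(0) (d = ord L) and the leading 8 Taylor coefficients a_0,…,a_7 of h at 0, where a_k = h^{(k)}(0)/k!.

L = (4 + 48·x + 192·x^2 + 256·x^3) - 4·Dx + (1 + 4·x)·Dx^2  (order 2).
h: a_k = 0, -2, -4, 4/3, 8, 236/15, 8, -3352/315, …
ICs: h(0) = 0, h′(0) = -2.

f: a_k = 0, -2, 0, 4/3, 0, -4/15, 0, 8/315, …
Substitute x→r, Dx→(1/r')Dx; clear ⇒ L₀.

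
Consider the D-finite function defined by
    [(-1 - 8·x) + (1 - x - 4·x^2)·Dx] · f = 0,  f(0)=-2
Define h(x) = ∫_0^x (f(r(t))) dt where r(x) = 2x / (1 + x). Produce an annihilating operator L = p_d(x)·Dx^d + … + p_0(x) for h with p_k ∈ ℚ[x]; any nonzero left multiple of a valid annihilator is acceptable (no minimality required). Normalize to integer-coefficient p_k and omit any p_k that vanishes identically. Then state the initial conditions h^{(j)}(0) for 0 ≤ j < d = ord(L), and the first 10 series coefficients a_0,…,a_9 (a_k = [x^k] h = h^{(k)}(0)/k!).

L = (2 + 34·x)·Dx + (-1 - x + 17·x^2 + 17·x^3)·Dx^2  (order 2).
h: a_k = 0, -2, -2, -12, -17, -612/5, -578/3, -10404/7, -4913/2, -19652, …
ICs: h(0) = 0, h′(0) = -2.

f: a_k = -2, -2, -10, -18, -58, -130, -362, -882, -2330, -5858, …
f∘r: x↦r, Dx↦Dx/r' in L_f ⇒ L₀.
Integrate: L := L₀·Dx.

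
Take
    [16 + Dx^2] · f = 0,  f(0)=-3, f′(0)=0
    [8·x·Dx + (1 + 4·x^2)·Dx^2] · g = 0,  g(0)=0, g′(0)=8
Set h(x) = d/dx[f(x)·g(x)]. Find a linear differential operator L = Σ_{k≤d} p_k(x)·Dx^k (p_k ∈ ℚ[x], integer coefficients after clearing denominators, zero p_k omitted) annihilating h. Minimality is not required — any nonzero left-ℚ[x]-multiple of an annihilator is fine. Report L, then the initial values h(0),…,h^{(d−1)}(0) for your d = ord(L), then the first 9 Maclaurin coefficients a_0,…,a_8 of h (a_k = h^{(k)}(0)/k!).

f: a_k = -3, 0, 24, 0, -32, 0, 256/15, 0, -512/105, …
g: a_k = 0, 8, 0, -32/3, 0, 128/5, 0, -512/7, 0, …
L₀ := L_f ⊗_s L_g (sym. prod.), ord ≤ 4.
h=h₀': d/dx-closure on L₀ ⇒ L.
L = (4096 + 58368·x^2 + 354304·x^4 + 983040·x^6 + 1867776·x^8 + 2621440·x^10 + 2097152·x^12) + (1984·x + 30208·x^3 + 158720·x^5 + 409600·x^7 + 655360·x^9 + 524288·x^11)·Dx + (336 + 5216·x^2 + 34560·x^4 + 114176·x^6 + 249856·x^8 + 360448·x^10 + 262144·x^12)·Dx^2 + (124·x + 1888·x^3 + 9920·x^5 + 25600·x^7 + 40960·x^9 + 32768·x^11)·Dx^3 + (5 + 98·x^2 + 776·x^4 + 3296·x^6 + 8320·x^8 + 12288·x^10 + 8192·x^12)·Dx^4  (order 4).
h: a_k = -24, 0, 672, 0, -2944, 0, 137728/15, 0, -219136/7, …
ICs: h(0) = -24, h′(0) = 0, h′′(0) = 1344, h′′′(0) = 0.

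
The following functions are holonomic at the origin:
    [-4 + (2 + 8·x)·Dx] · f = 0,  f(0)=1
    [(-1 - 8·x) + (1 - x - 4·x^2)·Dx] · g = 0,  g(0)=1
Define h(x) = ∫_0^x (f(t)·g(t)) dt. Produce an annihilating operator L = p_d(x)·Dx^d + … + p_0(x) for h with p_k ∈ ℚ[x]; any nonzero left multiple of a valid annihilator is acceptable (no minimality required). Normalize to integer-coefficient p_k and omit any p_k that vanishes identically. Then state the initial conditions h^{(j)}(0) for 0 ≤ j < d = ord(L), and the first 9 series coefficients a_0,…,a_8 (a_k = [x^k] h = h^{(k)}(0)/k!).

f: a_k = 1, 2, -2, 4, -10, 28, -84, 264, -858, …
g: a_k = 1, 1, 5, 9, 29, 65, 181, 441, 1165, …
Product ⇒ symmetric product L₀, ord ≤ 1.
Integrate: L := L₀·Dx.
L = (3 + 10·x + 24·x^2)·Dx + (-1 - 3·x + 8·x^2 + 16·x^3)·Dx^2  (order 2).
h: a_k = 0, 1, 3/2, 5/3, 21/4, 31/5, 143/6, 183/7, 1019/8, …
ICs: h(0) = 0, h′(0) = 1.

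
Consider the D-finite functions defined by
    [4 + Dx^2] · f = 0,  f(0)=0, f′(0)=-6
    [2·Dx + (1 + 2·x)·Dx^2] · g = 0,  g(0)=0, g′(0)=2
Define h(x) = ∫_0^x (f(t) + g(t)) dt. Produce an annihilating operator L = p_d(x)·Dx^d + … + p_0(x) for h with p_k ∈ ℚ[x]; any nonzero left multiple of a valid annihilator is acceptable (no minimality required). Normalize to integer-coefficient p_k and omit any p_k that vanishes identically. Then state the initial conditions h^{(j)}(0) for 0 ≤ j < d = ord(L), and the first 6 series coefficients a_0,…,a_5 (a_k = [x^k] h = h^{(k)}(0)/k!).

f: a_k = 0, -6, 0, 4, 0, -4/5, …
g: a_k = 0, 2, -2, 8/3, -4, 32/5, …
h₀=f+g: left-lcm gives L₀, ord ≤ 4.
h=∫₀ˣh₀: take L = L₀·Dx.
L = (56 + 32·x + 32·x^2)·Dx^2 + (12 + 40·x + 48·x^2 + 32·x^3)·Dx^3 + (14 + 8·x + 8·x^2)·Dx^4 + (3 + 10·x + 12·x^2 + 8·x^3)·Dx^5  (order 5).
h: a_k = 0, 0, -2, -2/3, 5/3, -4/5, …
ICs: h(0) = 0, h′(0) = 0, h′′(0) = -4, h′′′(0) = -4, h′′′′(0) = 40.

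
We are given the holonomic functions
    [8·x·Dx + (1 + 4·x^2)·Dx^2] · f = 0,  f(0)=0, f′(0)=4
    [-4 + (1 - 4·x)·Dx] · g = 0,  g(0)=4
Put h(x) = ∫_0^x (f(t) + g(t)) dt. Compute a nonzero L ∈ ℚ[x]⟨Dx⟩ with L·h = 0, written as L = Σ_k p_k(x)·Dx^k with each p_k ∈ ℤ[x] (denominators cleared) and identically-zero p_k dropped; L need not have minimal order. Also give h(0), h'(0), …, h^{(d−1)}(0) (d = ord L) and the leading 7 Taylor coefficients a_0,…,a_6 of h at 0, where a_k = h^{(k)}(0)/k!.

L = (8 - 128·x - 96·x^2)·Dx^2 + (-13 + 8·x - 100·x^2 - 96·x^3)·Dx^3 + (1 - 3·x - 12·x^3 - 16·x^4)·Dx^4  (order 4).
h: a_k = 0, 4, 10, 64/3, 188/3, 1024/5, 3424/5, …
ICs: h(0) = 0, h′(0) = 4, h′′(0) = 20, h′′′(0) = 128.

f: a_k = 0, 4, 0, -16/3, 0, 64/5, 0, …
g: a_k = 4, 16, 64, 256, 1024, 4096, 16384, …
Weyl lclm of L_f,L_g ⇒ L₀ (ord ≤ 3).
h=∫h₀ ⇒ L = L₀·Dx.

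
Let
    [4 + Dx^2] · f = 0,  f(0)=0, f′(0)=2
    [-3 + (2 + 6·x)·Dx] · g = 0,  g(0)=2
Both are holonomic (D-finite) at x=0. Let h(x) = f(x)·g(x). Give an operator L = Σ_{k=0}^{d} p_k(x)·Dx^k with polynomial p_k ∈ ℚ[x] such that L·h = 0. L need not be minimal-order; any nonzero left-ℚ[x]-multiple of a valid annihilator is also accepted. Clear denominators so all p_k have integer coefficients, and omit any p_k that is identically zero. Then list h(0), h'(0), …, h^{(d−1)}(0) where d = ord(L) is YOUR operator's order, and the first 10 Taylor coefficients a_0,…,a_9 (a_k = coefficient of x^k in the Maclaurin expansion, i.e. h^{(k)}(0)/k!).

f: a_k = 0, 2, 0, -4/3, 0, 4/15, 0, -8/315, 0, 4/2835, …
g: a_k = 2, 3, -9/4, 27/8, -405/64, 1701/128, -15309/512, 72171/1024, -2814669/16384, 14073345/32768, …
h₀=f·g: eliminate ⇒ L₀, order ≤ 2·1.
L = (43 + 96·x + 144·x^2) + (-12 - 36·x)·Dx + (4 + 24·x + 36·x^2)·Dx^2  (order 2).
h: a_k = 0, 4, 6, -43/6, 11/4, -4379/480, 7321/320, -838883/16128, 6669683/53760, -1418299339/4644864, …
ICs: h(0) = 0, h′(0) = 4.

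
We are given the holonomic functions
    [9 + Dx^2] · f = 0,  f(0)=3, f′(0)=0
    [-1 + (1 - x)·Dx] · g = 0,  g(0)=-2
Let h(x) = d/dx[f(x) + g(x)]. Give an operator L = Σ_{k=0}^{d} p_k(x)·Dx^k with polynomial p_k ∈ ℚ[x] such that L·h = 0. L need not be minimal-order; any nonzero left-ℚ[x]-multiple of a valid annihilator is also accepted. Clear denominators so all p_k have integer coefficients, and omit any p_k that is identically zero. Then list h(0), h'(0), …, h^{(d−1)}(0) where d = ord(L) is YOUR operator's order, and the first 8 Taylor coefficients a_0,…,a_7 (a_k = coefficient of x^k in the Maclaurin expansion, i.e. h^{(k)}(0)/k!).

f: a_k = 3, 0, -27/2, 0, 81/8, 0, -243/80, 0, …
g: a_k = -2, -2, -2, -2, -2, -2, -2, -2, …
h₀=f+g: left-lcm gives L₀, ord ≤ 3.
h=h₀': d/dx-closure on L₀ ⇒ L.
L = (126 - 108·x + 54·x^2) + (-45 + 99·x - 81·x^2 + 27·x^3)·Dx + (14 - 12·x + 6·x^2)·Dx^2 + (-5 + 11·x - 9·x^2 + 3·x^3)·Dx^3  (order 3).
h: a_k = -2, -31, -6, 65/2, -10, -1209/40, -14, -6773/560, …
ICs: h(0) = -2, h′(0) = -31, h′′(0) = -12.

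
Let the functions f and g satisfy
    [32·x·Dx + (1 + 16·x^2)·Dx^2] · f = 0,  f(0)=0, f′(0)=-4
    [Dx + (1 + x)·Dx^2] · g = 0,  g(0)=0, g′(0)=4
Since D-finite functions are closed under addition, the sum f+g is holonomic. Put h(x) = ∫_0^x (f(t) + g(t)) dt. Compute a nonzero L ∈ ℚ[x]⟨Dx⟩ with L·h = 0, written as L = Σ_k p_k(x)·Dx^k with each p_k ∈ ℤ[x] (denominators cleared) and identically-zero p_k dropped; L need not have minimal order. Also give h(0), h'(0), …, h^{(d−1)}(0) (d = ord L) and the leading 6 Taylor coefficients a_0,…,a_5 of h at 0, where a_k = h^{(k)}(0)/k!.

L = (-32 - 96·x + 1536·x^2 + 512·x^3)·Dx^2 + (-34 - 64·x + 1440·x^2 + 3072·x^3 + 1024·x^4)·Dx^3 + (-1 + 31·x + 32·x^2 + 512·x^3 + 768·x^4 + 256·x^5)·Dx^4  (order 4).
h: a_k = 0, 0, 0, -2/3, 17/3, -1/5, …
ICs: h(0) = 0, h′(0) = 0, h′′(0) = 0, h′′′(0) = -4.

f: a_k = 0, -4, 0, 64/3, 0, -1024/5, …
g: a_k = 0, 4, -2, 4/3, -1, 4/5, …
Sum ⇒ L₀ = lclm(L_f,L_g) in ℚ(x)⟨Dx⟩.
h=∫h₀ ⇒ L = L₀·Dx.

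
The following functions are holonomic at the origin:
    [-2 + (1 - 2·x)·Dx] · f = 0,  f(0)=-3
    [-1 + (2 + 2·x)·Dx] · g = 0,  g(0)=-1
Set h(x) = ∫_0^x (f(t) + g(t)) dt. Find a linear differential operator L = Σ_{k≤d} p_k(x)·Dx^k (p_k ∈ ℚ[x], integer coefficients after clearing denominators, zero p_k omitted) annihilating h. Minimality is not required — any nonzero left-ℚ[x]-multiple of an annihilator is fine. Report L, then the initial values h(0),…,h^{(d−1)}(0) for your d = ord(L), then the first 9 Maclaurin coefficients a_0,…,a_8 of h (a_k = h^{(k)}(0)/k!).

f: a_k = -3, -6, -12, -24, -48, -96, -192, -384, -768, …
g: a_k = -1, -1/2, 1/8, -1/16, 5/128, -7/256, 21/1024, -33/2048, 429/32768, …
Sum ⇒ L₀ = lclm(L_f,L_g) in ℚ(x)⟨Dx⟩.
∫: right-multiply L₀ by Dx.
L = (-6 - 4·x)·Dx + (11 + 20·x + 12·x^2)·Dx^2 + (-2 - 2·x + 8·x^2 + 8·x^3)·Dx^3  (order 3).
h: a_k = 0, -4, -13/4, -95/24, -385/64, -6139/640, -24583/1536, -196587/7168, -786465/16384, …
ICs: h(0) = 0, h′(0) = -4, h′′(0) = -13/2.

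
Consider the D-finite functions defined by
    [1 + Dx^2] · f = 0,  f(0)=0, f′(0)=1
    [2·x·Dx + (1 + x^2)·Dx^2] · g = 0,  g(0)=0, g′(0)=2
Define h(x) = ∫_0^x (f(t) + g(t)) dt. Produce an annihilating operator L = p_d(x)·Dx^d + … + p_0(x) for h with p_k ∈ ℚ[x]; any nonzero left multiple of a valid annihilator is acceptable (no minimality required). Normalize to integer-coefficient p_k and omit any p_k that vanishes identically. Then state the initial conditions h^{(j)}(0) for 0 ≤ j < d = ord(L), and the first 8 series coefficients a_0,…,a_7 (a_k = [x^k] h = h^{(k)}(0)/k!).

f: a_k = 0, 1, 0, -1/6, 0, 1/120, 0, -1/5040, …
g: a_k = 0, 2, 0, -2/3, 0, 2/5, 0, -2/7, …
Sum ⇒ L₀ = lclm(L_f,L_g) in ℚ(x)⟨Dx⟩.
h=∫₀ˣh₀: take L = L₀·Dx.
L = (-22·x + 28·x^3 + 2·x^5)·Dx^2 + (-1 + 7·x^2 + 9·x^4 + x^6)·Dx^3 + (-22·x + 28·x^3 + 2·x^5)·Dx^4 + (-1 + 7·x^2 + 9·x^4 + x^6)·Dx^5  (order 5).
h: a_k = 0, 0, 3/2, 0, -5/24, 0, 49/720, 0, …
ICs: h(0) = 0, h′(0) = 0, h′′(0) = 3, h′′′(0) = 0, h′′′′(0) = -5.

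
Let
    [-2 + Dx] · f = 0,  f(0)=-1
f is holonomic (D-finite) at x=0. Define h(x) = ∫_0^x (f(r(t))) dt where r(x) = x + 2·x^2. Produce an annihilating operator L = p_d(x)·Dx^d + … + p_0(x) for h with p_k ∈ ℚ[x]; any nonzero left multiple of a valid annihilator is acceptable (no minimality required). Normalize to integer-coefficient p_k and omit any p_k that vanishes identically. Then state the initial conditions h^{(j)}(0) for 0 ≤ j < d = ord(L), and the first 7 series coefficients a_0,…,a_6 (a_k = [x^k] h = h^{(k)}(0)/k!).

f: a_k = -1, -2, -2, -4/3, -2/3, -4/15, -4/45, …
Change of var in L_f (x↦r) gives L₀.
Integrate: L := L₀·Dx.
L = (-2 - 8·x)·Dx + Dx^2  (order 2).
h: a_k = 0, -1, -1, -2, -7/3, -10/3, -18/5, …
ICs: h(0) = 0, h′(0) = -1.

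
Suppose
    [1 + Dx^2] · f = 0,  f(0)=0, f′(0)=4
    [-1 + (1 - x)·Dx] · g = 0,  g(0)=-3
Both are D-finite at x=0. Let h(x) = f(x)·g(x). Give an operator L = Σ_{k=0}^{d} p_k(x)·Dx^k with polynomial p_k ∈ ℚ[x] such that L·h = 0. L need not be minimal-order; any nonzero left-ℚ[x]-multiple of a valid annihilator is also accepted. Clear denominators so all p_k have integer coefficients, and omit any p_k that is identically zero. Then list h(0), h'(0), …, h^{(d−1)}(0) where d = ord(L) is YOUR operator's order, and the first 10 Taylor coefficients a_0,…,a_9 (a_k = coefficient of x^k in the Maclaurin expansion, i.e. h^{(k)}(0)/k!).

L = (-1 + x) + 2·Dx + (-1 + x)·Dx^2  (order 2).
h: a_k = 0, -12, -12, -10, -10, -101/10, -101/10, -4241/420, -4241/420, -305353/30240, …
ICs: h(0) = 0, h′(0) = -12.

f: a_k = 0, 4, 0, -2/3, 0, 1/30, 0, -1/1260, 0, 1/90720, …
g: a_k = -3, -3, -3, -3, -3, -3, -3, -3, -3, -3, …
Product ⇒ symmetric product L₀, ord ≤ 2.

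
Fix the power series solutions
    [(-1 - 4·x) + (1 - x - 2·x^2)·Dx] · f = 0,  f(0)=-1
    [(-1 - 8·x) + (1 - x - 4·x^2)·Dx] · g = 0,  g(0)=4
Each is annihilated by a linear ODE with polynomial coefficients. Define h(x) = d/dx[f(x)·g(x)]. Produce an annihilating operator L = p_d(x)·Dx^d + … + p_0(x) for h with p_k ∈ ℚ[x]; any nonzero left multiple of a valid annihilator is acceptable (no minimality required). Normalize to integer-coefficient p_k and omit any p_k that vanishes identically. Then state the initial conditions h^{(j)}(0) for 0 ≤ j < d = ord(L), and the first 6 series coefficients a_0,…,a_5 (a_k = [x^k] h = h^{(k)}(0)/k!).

L = (9 + 12·x - 9·x^2 - 272·x^3 - 144·x^4 + 720·x^5 + 640·x^6) + (-1 - 3·x + 24·x^2 + 17·x^3 - 115·x^4 - 66·x^5 + 168·x^6 + 128·x^7)·Dx  (order 1).
h: a_k = -8, -72, -264, -1104, -3560, -11928, …
ICs: h(0) = -8.

f: a_k = -1, -1, -3, -5, -11, -21, …
g: a_k = 4, 4, 20, 36, 116, 260, …
f·g: L₀ = L_f ⊗_s L_g, ord ≤ 1·1.
Derive L from L₀ (diff closure).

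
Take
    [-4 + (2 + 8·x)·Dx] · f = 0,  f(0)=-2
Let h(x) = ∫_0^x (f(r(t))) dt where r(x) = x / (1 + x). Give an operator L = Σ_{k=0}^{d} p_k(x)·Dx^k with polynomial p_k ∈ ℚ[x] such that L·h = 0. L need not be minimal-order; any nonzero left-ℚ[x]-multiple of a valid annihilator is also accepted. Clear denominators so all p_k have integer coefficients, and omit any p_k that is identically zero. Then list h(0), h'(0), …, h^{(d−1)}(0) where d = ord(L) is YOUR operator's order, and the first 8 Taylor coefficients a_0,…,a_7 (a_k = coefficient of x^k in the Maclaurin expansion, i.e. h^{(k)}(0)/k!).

f: a_k = -2, -4, 4, -8, 20, -56, 168, -528, …
Change of var in L_f (x↦r) gives L₀.
Integrate: L := L₀·Dx.
L = -2·Dx + (1 + 6·x + 5·x^2)·Dx^2  (order 2).
h: a_k = 0, -2, -2, 8/3, -5, 12, -34, 752/7, …
ICs: h(0) = 0, h′(0) = -2.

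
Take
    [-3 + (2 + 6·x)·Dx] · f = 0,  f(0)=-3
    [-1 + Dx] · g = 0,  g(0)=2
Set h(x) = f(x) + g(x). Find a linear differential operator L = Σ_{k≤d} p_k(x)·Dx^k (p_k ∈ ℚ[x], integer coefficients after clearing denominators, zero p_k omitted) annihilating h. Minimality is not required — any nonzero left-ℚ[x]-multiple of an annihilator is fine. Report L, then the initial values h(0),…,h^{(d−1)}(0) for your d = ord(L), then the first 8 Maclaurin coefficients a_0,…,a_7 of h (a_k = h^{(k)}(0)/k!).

f: a_k = -3, -9/2, 27/8, -81/16, 1215/128, -5103/256, 45927/1024, -216513/2048, …
g: a_k = 2, 2, 1, 1/3, 1/12, 1/60, 1/360, 1/2520, …
h₀=f+g: left-lcm gives L₀, ord ≤ 2.
L = (15 + 18·x) + (-13 - 24·x - 36·x^2)·Dx + (-2 + 6·x + 36·x^2)·Dx^2  (order 2).
h: a_k = -1, -5/2, 35/8, -227/48, 3677/384, -76481/3840, 2066843/46080, -68201339/645120, …
ICs: h(0) = -1, h′(0) = -5/2.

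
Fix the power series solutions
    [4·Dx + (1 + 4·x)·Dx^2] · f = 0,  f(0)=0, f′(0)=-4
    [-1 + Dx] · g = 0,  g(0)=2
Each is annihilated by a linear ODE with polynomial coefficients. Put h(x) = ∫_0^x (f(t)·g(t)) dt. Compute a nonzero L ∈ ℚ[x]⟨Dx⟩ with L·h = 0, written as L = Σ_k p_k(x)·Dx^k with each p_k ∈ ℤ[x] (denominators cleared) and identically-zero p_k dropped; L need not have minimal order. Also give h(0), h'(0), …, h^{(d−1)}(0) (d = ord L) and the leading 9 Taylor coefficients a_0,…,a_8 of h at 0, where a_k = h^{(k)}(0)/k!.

L = (-3 + 4·x)·Dx + (2 - 8·x)·Dx^2 + (1 + 4·x)·Dx^3  (order 3).
h: a_k = 0, 0, -4, 8/3, -23/3, 92/5, -501/10, 9119/63, -2205587/5040, …
ICs: h(0) = 0, h′(0) = 0, h′′(0) = -8.

f: a_k = 0, -4, 8, -64/3, 64, -1024/5, 2048/3, -16384/7, 8192, …
g: a_k = 2, 2, 1, 1/3, 1/12, 1/60, 1/360, 1/2520, 1/20160, …
f·g: L₀ = L_f ⊗_s L_g, ord ≤ 2·1.
h=∫₀ˣh₀: take L = L₀·Dx.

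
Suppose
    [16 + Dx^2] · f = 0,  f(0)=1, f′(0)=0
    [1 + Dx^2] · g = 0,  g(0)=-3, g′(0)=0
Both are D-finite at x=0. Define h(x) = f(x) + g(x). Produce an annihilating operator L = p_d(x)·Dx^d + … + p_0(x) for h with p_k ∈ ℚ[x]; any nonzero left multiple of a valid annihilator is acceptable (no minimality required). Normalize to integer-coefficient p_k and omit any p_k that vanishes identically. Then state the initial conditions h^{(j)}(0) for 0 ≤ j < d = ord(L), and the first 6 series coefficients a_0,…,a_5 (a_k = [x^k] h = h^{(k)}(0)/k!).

L = 16 + 17·Dx^2 + Dx^4  (order 4).
h: a_k = -2, 0, -13/2, 0, 253/24, 0, …
ICs: h(0) = -2, h′(0) = 0, h′′(0) = -13, h′′′(0) = 0.

f: a_k = 1, 0, -8, 0, 32/3, 0, …
g: a_k = -3, 0, 3/2, 0, -1/8, 0, …
f+g: L₀ = lclm(L_f,L_g), ord ≤ 2+2.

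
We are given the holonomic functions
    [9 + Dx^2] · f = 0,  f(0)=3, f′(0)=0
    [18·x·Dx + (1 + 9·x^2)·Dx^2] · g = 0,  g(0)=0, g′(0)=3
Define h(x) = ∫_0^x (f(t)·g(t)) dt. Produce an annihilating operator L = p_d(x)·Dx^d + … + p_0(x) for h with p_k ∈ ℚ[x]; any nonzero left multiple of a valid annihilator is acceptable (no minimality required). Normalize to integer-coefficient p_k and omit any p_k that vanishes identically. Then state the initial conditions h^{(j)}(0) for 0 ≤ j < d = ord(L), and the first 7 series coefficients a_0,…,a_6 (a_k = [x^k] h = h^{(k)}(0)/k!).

f: a_k = 3, 0, -27/2, 0, 81/8, 0, -243/80, …
g: a_k = 0, 3, 0, -9, 0, 243/5, 0, …
L₀ := L_f ⊗_s L_g (sym. prod.), ord ≤ 4.
h=∫h₀ ⇒ L = L₀·Dx.
L = (810 + 18954·x^2 + 72171·x^4 + 236196·x^6 + 531441·x^8)·Dx + (972·x + 14580·x^3 + 78732·x^5 + 236196·x^7)·Dx^2 + (108 + 2592·x^2 + 13122·x^4 + 52488·x^6 + 118098·x^8)·Dx^3 + (108·x + 1620·x^3 + 8748·x^5 + 26244·x^7)·Dx^4 + (2 + 54·x^2 + 567·x^4 + 2916·x^6 + 6561·x^8)·Dx^5  (order 5).
h: a_k = 0, 0, 9/2, 0, -135/8, 0, 3969/80, …
ICs: h(0) = 0, h′(0) = 0, h′′(0) = 9, h′′′(0) = 0, h′′′′(0) = -405.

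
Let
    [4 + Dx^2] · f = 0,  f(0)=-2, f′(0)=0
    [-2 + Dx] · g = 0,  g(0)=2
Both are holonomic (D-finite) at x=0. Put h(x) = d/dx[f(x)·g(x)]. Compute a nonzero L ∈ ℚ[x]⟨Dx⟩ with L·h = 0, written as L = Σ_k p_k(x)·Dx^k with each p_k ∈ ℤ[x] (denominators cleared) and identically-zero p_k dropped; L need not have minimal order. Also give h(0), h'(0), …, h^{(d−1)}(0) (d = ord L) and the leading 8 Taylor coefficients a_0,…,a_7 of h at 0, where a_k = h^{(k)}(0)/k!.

f: a_k = -2, 0, 4, 0, -4/3, 0, 8/45, 0, …
g: a_k = 2, 4, 4, 8/3, 4/3, 8/15, 8/45, 16/315, …
L₀ := L_f ⊗_s L_g (sym. prod.), ord ≤ 2.
h=h₀': d/dx-closure on L₀ ⇒ L.
L = 8 - 4·Dx + Dx^2  (order 2).
h: a_k = -8, 0, 32, 128/3, 64/3, 0, -256/45, -1024/315, …
ICs: h(0) = -8, h′(0) = 0.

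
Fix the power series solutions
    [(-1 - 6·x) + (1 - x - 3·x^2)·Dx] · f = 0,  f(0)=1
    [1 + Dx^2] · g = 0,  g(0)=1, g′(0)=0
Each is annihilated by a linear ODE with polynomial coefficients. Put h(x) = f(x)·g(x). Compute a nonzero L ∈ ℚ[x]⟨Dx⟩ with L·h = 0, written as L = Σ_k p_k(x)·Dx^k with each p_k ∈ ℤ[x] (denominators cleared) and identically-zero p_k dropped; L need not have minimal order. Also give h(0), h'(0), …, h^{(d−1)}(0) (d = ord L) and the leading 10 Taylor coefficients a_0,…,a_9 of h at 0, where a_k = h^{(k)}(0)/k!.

f: a_k = 1, 1, 4, 7, 19, 40, 97, 217, 508, 1159, …
g: a_k = 1, 0, -1/2, 0, 1/24, 0, -1/720, 0, 1/40320, 0, …
L₀ := L_f ⊗_s L_g (sym. prod.), ord ≤ 2.
L = (5 + x + 3·x^2) + (2 + 12·x)·Dx + (-1 + x + 3·x^2)·Dx^2  (order 2).
h: a_k = 1, 1, 7/2, 13/2, 409/24, 877/24, 63119/720, 142049/720, 18558737/40320, 42422969/40320, …
ICs: h(0) = 1, h′(0) = 1.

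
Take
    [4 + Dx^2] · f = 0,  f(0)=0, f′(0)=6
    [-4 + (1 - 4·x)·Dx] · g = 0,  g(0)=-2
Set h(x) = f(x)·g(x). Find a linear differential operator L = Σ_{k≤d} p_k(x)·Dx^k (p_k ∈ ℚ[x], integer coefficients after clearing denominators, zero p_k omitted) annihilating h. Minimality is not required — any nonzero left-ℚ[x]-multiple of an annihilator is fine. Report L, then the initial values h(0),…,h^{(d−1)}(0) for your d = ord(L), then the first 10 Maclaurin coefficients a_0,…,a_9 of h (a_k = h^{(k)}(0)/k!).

f: a_k = 0, 6, 0, -4, 0, 4/5, 0, -8/105, 0, 4/945, …
g: a_k = -2, -8, -32, -128, -512, -2048, -8192, -32768, -131072, -524288, …
Sym-product of L_f,L_g gives L₀ (≤ ord 2).
L = (-4 + 16·x) + 8·Dx + (-1 + 4·x)·Dx^2  (order 2).
h: a_k = 0, -12, -48, -184, -736, -14728/5, -58912/5, -4948592/105, -19794368/105, -101799608/135, …
ICs: h(0) = 0, h′(0) = -12.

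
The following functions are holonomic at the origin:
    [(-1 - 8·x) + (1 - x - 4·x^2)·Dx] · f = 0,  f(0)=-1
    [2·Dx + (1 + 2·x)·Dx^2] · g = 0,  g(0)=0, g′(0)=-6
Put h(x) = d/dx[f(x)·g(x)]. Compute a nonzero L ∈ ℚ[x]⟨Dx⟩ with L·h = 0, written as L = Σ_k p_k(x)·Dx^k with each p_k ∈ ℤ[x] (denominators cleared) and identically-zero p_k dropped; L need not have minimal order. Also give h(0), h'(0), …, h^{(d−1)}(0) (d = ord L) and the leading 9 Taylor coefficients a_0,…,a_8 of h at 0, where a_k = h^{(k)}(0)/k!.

L = (160 + 720·x + 1152·x^2) + (11 + 170·x + 768·x^2 + 896·x^3)·Dx + (-5 - 21·x + 14·x^2 + 136·x^3 + 128·x^4)·Dx^2  (order 2).
h: a_k = 6, 0, 96, 80, 836, 6456/5, 6572, 477024/35, 1773372/35, …
ICs: h(0) = 6, h′(0) = 0.

f: a_k = -1, -1, -5, -9, -29, -65, -181, -441, -1165, …
g: a_k = 0, -6, 6, -8, 12, -96/5, 32, -384/7, 96, …
L₀ := L_f ⊗_s L_g (sym. prod.), ord ≤ 2.
Derive L from L₀ (diff closure).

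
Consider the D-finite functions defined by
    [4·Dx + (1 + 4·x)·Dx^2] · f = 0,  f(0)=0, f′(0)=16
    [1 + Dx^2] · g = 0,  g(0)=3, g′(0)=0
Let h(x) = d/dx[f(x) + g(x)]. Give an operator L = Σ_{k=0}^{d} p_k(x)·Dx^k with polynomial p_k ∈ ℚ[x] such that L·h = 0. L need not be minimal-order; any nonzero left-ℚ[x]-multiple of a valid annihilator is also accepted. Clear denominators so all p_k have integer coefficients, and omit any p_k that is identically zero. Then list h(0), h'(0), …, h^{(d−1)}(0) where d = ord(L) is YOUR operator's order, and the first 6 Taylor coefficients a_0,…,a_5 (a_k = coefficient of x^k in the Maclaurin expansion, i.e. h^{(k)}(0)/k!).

f: a_k = 0, 16, -32, 256/3, -256, 4096/5, …
g: a_k = 3, 0, -3/2, 0, 1/8, 0, …
h₀=f+g: left-lcm gives L₀, ord ≤ 4.
Derive L from L₀ (diff closure).
L = (388 + 32·x + 64·x^2) + (33 + 140·x + 48·x^2 + 64·x^3)·Dx + (388 + 32·x + 64·x^2)·Dx^2 + (33 + 140·x + 48·x^2 + 64·x^3)·Dx^3  (order 3).
h: a_k = 16, -67, 256, -2047/2, 4096, -655361/40, …
ICs: h(0) = 16, h′(0) = -67, h′′(0) = 512.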